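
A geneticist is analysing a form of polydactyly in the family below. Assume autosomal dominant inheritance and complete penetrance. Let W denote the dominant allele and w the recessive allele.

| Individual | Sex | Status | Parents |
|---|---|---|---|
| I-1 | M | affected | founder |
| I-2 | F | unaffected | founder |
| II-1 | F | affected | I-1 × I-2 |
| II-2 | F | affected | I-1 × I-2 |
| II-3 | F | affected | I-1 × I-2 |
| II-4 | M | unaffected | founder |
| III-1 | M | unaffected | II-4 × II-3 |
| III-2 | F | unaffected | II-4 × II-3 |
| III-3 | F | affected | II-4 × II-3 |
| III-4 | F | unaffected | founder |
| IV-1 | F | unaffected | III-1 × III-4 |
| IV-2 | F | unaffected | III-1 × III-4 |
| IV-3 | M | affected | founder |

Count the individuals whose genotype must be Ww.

4

Obligate heterozygotes: II-1 is affected so carries W and received w from I-2 (ww), so II-1 is Ww; II-2 is affected so carries W and received w from I-2 (ww), so II-2 is Ww; II-3 is affected so carries W and received w from I-2 (ww), so II-3 is Ww; III-3 is affected so carries W and received w from II-4 (ww), so III-3 is Ww.
Every other individual is either homozygous by phenotype or has at least one consistent homozygous assignment, so the count is 4.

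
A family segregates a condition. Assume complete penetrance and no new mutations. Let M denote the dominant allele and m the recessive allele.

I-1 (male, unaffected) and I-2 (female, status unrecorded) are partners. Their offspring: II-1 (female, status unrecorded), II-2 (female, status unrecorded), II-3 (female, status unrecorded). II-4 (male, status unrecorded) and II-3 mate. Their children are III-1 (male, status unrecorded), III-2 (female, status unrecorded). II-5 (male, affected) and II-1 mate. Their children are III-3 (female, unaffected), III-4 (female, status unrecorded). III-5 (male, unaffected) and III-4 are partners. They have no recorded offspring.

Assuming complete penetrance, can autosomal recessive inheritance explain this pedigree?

Yes

A consistent assignment under autosomal recessive exists: I-1 MM, I-2 MM, II-1 MM, II-2 MM, II-3 MM, II-4 MM, II-5 mm, III-1 MM, III-2 MM, III-3 Mm, III-4 Mm, III-5 MM.
In this assignment every recorded phenotype matches its genotype and every non-founder's genotype is obtainable from its parents' genotypes, so the pedigree is consistent.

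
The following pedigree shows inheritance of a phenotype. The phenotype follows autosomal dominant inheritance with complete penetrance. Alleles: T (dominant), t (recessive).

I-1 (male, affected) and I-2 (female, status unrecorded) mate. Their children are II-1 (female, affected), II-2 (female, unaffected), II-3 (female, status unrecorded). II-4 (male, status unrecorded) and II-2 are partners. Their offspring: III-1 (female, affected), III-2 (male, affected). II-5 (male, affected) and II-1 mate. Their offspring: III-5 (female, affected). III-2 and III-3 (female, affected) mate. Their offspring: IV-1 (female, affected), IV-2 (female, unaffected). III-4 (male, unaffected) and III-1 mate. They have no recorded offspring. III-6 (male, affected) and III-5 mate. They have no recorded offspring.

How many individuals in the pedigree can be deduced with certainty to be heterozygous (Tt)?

4

Obligate heterozygotes: I-1 is affected so carries T and passed t to II-2 (tt), so I-1 is Tt; III-1 is affected so carries T and received t from II-2 (tt), so III-1 is Tt; III-2 is affected so carries T and received t from II-2 (tt), so III-2 is Tt; III-3 is affected so carries T and passed t to IV-2 (tt), so III-3 is Tt.
Every other individual is either homozygous by phenotype or has at least one consistent homozygous assignment, so the count is 4.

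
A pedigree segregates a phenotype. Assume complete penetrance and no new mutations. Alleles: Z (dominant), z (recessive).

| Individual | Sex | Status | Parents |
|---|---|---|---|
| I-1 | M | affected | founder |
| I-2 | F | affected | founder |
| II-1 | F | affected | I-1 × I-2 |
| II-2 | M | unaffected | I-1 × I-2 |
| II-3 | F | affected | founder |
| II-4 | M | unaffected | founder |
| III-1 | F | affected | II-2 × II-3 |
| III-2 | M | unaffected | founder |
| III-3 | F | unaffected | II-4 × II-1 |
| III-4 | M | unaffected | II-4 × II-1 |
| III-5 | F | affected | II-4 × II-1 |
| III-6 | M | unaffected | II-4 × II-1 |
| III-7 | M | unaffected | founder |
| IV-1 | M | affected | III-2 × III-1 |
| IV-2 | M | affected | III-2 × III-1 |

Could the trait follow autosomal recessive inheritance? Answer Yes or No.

No

Under autosomal recessive, II-2 (unaffected, male) cannot arise from I-1 (affected) × I-2 (affected).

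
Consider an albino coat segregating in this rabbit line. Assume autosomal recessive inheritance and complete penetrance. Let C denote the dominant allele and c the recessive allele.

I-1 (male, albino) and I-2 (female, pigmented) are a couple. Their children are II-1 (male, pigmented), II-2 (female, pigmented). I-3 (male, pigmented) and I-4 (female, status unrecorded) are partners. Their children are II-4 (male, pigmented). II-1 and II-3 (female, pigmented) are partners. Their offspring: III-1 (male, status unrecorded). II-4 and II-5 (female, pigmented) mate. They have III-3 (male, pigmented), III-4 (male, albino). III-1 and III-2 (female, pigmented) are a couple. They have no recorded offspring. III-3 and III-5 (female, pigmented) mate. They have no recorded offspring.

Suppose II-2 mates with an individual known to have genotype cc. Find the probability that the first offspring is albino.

1/2

II-2 is pigmented so carries C and received c from I-1 (cc), so II-2 is Cc.
The cross gives 1/2 Cc : 1/2 cc, so P(offspring is albino) = 1/2.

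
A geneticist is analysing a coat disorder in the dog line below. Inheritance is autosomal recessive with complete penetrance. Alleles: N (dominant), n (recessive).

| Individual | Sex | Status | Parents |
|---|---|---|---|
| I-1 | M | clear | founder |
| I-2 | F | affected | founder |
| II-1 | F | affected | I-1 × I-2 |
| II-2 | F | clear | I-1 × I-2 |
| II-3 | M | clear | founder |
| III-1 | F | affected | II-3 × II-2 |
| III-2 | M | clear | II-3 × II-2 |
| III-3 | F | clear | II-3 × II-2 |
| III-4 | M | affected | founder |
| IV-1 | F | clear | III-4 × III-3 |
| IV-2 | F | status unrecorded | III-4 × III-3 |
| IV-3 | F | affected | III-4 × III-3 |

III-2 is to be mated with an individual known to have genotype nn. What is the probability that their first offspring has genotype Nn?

2/3

II-3 is clear so carries N and passed n to III-1 (nn), so II-3 is Nn.
II-2 is clear so carries N and received n from I-2 (nn), so II-2 is Nn.
III-2 is a clear offspring of II-3 (Nn) × II-2 (Nn), whose cross gives 1/4 NN : 1/2 Nn : 1/4 nn; conditioning on being clear, III-2 is NN with probability 1/3, Nn with probability 2/3.
Summing over parental genotype combinations, P(offspring has genotype Nn) = 1/3·1 + 2/3·1/2 = 2/3.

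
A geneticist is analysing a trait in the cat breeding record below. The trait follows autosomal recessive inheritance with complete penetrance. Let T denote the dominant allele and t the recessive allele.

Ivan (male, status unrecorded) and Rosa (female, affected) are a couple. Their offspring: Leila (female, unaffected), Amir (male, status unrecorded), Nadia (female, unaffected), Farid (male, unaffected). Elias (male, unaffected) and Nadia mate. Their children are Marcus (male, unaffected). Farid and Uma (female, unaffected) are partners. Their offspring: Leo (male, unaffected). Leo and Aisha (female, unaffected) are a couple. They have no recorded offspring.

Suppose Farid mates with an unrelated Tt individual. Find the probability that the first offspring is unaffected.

3/4

Farid is unaffected so carries T and received t from Rosa (tt), so Farid is Tt.
The cross gives 1/4 TT : 1/2 Tt : 1/4 tt, so P(offspring is unaffected) = 3/4.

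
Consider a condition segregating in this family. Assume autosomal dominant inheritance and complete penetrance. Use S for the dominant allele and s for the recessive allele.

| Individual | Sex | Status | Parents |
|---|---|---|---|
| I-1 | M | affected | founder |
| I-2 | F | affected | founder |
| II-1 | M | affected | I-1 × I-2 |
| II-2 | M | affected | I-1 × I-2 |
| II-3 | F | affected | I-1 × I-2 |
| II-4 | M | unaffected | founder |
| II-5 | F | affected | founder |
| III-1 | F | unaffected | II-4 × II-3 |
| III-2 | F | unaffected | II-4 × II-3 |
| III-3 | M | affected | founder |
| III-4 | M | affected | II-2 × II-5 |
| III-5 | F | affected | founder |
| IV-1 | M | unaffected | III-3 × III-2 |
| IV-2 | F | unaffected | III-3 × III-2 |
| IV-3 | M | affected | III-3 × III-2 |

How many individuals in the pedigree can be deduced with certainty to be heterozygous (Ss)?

3

Obligate heterozygotes: II-3 is affected so carries S and passed s to III-1 (ss), so II-3 is Ss; III-3 is affected so carries S and passed s to IV-1 (ss), so III-3 is Ss; IV-3 is affected so carries S and received s from III-2 (ss), so IV-3 is Ss.
Every other individual is either homozygous by phenotype or has at least one consistent homozygous assignment, so the count is 3.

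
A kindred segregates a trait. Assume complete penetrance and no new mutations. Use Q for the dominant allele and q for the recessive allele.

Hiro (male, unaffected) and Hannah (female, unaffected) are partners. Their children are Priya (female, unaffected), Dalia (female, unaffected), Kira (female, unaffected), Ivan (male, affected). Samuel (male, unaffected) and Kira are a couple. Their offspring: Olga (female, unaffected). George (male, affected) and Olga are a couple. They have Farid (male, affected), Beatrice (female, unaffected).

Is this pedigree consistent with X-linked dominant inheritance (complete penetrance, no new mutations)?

No

Under X-linked dominant, Ivan (affected, male) cannot arise from Hiro (unaffected) × Hannah (unaffected).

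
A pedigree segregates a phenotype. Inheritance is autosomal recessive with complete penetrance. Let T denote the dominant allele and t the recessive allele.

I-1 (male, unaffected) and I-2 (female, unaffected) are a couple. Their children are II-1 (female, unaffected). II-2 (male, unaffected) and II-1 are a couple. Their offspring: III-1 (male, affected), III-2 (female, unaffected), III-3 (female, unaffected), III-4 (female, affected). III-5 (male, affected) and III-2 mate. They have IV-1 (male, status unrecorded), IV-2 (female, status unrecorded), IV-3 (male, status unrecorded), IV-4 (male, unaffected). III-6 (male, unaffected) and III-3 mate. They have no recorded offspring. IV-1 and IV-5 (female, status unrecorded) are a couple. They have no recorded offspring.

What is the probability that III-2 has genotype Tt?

II-2 is unaffected so carries T and passed t to III-1 (tt), so II-2 is Tt.
II-1 is unaffected so carries T and passed t to III-1 (tt), so II-1 is Tt.
Their cross gives offspring ratios 1/4 TT : 1/2 Tt : 1/4 tt. Conditioning on III-2 being unaffected, P(Tt) = 1/2 / 3/4 = 2/3 before taking III-2's own offspring into account.
III-5 is affected, so III-5 is tt.
Now use III-2's offspring. Probability of each recorded status — unaffected son IV-4: 1/2 if III-2 is Tt, 1 if TT. (IV-1, IV-2, IV-3: equally likely either way, so uninformative.)
Bayes: P(Tt) = 2/3·1/2 / (2/3·1/2 + 1/3·1) = 1/2.

1/2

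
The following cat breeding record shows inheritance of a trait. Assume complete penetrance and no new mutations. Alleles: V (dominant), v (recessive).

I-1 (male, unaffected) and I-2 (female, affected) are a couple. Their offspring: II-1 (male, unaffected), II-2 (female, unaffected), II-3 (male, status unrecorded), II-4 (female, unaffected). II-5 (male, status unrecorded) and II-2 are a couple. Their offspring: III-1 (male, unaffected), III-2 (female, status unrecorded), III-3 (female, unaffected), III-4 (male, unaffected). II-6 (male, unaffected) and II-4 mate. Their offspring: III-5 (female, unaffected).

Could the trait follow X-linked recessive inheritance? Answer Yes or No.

No

Under X-linked recessive, II-1 (unaffected, male) cannot arise from I-1 (unaffected) × I-2 (affected).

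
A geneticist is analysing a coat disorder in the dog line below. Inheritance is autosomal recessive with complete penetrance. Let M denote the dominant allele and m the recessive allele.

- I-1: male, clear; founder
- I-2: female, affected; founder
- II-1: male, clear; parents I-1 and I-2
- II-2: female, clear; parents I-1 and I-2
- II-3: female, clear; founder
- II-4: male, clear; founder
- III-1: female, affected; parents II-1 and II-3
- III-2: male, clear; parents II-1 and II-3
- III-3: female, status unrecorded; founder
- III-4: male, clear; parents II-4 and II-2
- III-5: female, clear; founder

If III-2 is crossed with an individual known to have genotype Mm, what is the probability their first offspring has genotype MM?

II-1 is clear so carries M and received m from I-2 (mm), so II-1 is Mm.
II-3 is clear so carries M and passed m to III-1 (mm), so II-3 is Mm.
III-2 is a clear offspring of II-1 (Mm) × II-3 (Mm), whose cross gives 1/4 MM : 1/2 Mm : 1/4 mm; conditioning on being clear, III-2 is MM with probability 1/3, Mm with probability 2/3.
Summing over parental genotype combinations, P(offspring has genotype MM) = 1/3·1/2 + 2/3·1/4 = 1/3.

1/3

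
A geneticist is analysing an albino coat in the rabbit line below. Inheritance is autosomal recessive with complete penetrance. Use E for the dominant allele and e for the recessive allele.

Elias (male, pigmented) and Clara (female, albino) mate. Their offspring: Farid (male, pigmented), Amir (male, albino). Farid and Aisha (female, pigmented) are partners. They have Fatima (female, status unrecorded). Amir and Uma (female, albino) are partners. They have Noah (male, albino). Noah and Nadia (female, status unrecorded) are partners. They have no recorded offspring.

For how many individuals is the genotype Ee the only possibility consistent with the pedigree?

Obligate heterozygotes: Elias is pigmented so carries E and passed e to Amir (ee), so Elias is Ee; Farid is pigmented so carries E and received e from Clara (ee), so Farid is Ee.
Every other individual is either homozygous by phenotype or has at least one consistent homozygous assignment, so the count is 2.

2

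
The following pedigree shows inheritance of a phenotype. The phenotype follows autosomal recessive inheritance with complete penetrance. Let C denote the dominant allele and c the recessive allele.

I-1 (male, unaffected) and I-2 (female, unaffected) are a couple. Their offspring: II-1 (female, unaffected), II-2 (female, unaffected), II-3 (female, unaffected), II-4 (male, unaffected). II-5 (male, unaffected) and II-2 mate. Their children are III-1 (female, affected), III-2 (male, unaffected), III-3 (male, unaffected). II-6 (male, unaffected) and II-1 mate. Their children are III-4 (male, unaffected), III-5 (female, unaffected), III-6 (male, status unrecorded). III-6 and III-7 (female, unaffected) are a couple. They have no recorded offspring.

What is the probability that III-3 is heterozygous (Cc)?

2/3

II-5 is unaffected so carries C and passed c to III-1 (cc), so II-5 is Cc.
II-2 is unaffected so carries C and passed c to III-1 (cc), so II-2 is Cc.
Their cross gives offspring ratios 1/4 CC : 1/2 Cc : 1/4 cc. Conditioning on III-3 being unaffected, P(Cc) = 1/2 / 3/4 = 2/3.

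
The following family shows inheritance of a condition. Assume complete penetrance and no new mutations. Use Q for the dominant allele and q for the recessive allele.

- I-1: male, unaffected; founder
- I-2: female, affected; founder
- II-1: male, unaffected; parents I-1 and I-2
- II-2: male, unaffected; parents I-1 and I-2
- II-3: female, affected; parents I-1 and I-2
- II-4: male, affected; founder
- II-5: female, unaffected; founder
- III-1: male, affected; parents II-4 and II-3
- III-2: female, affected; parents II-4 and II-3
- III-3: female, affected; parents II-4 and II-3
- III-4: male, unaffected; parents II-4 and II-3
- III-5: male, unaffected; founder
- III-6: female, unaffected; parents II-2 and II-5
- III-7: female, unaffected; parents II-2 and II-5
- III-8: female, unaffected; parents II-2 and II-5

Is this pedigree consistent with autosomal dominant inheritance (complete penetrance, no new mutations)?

A consistent assignment under autosomal dominant exists: I-1 qq, I-2 Qq, II-1 qq, II-2 qq, II-3 Qq, II-4 Qq, II-5 qq, III-1 QQ, III-2 QQ, III-3 QQ, III-4 qq, III-5 qq, III-6 qq, III-7 qq, III-8 qq.
In this assignment every recorded phenotype matches its genotype and every non-founder's genotype is obtainable from its parents' genotypes, so the pedigree is consistent.

Yes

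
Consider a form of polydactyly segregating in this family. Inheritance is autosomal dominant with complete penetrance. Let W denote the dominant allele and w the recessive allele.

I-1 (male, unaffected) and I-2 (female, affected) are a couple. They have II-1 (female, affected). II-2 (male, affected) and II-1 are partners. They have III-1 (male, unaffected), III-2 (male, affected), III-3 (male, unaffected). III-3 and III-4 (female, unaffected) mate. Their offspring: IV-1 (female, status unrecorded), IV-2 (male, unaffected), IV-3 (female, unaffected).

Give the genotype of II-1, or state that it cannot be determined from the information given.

From phenotype alone, II-1 is WW or Ww.
II-1 is affected so carries W and received w from I-1 (ww), so II-1 is Ww.

Ww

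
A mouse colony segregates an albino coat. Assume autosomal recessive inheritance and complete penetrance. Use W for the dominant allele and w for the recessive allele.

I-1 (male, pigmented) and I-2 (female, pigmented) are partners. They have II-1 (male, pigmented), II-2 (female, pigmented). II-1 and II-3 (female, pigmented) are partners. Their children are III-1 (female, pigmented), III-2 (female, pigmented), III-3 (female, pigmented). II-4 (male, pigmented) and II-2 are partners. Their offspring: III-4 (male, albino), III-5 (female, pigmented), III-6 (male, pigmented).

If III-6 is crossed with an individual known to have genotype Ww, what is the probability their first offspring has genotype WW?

II-4 is pigmented so carries W and passed w to III-4 (ww), so II-4 is Ww.
II-2 is pigmented so carries W and passed w to III-4 (ww), so II-2 is Ww.
III-6 is a pigmented offspring of II-4 (Ww) × II-2 (Ww), whose cross gives 1/4 WW : 1/2 Ww : 1/4 ww; conditioning on being pigmented, III-6 is WW with probability 1/3, Ww with probability 2/3.
Summing over parental genotype combinations, P(offspring has genotype WW) = 1/3·1/2 + 2/3·1/4 = 1/3.

1/3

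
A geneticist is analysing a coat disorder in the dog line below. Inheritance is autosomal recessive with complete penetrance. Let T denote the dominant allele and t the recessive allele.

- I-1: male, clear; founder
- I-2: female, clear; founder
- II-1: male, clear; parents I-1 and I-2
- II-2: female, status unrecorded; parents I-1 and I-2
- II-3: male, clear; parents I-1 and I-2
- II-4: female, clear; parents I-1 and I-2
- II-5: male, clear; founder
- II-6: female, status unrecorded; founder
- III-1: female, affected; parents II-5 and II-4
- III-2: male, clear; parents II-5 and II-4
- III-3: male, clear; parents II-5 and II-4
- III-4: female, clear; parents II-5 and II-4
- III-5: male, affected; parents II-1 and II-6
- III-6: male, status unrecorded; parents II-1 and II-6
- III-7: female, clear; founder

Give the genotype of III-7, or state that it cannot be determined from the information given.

III-7's phenotype allows TT or Tt, and no parent or child forces a single allele at both positions; consistent genotype assignments exist with III-7 as TT or Tt.

cannot be determined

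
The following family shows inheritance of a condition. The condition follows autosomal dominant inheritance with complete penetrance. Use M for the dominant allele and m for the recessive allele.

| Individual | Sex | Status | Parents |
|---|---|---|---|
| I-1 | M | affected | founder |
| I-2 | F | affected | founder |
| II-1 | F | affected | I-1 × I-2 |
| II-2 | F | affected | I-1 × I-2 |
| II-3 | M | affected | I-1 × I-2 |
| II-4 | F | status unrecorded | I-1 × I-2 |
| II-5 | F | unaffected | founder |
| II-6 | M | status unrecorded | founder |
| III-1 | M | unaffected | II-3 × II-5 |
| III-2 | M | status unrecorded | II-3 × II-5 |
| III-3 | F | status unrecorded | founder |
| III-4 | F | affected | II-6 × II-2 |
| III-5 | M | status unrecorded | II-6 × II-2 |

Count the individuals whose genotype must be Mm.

Obligate heterozygotes: II-3 is affected so carries M and passed m to III-1 (mm), so II-3 is Mm.
Every other individual is either homozygous by phenotype or has at least one consistent homozygous assignment, so the count is 1.

1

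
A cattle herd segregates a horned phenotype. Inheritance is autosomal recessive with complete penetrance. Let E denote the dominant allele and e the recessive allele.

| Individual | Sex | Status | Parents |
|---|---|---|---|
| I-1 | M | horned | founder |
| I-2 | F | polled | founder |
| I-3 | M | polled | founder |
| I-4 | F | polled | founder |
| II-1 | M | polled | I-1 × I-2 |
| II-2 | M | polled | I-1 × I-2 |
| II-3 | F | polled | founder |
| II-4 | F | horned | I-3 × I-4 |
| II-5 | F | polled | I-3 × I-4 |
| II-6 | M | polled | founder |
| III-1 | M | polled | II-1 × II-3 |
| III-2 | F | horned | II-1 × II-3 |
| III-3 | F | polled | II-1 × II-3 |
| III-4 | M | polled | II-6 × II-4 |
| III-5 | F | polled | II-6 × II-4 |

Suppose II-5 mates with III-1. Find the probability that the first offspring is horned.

1/9

I-3 is polled so carries E and passed e to II-4 (ee), so I-3 is Ee.
I-4 is polled so carries E and passed e to II-4 (ee), so I-4 is Ee.
II-5 is a polled offspring of I-3 (Ee) × I-4 (Ee), whose cross gives 1/4 EE : 1/2 Ee : 1/4 ee; conditioning on being polled, II-5 is EE with probability 1/3, Ee with probability 2/3.
II-1 is polled so carries E and received e from I-1 (ee), so II-1 is Ee.
II-3 is polled so carries E and passed e to III-2 (ee), so II-3 is Ee.
III-1 is a polled offspring of II-1 (Ee) × II-3 (Ee), whose cross gives 1/4 EE : 1/2 Ee : 1/4 ee; conditioning on being polled, III-1 is EE with probability 1/3, Ee with probability 2/3.
Summing over parental genotype combinations, P(offspring is horned) = 4/9·1/4 = 1/9.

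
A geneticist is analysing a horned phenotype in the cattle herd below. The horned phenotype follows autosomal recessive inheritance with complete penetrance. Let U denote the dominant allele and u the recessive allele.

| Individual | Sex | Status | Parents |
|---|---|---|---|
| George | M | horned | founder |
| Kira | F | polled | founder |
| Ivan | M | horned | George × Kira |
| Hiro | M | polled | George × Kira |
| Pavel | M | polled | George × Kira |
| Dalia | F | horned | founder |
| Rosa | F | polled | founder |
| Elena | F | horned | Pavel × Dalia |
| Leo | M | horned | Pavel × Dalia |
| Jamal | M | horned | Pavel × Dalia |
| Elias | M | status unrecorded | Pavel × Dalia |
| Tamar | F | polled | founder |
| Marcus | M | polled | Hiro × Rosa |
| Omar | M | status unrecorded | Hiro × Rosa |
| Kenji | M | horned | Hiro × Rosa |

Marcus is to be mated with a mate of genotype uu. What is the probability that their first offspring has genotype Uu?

2/3

Hiro is polled so carries U and received u from George (uu), so Hiro is Uu.
Rosa is polled so carries U and passed u to Kenji (uu), so Rosa is Uu.
Marcus is a polled offspring of Hiro (Uu) × Rosa (Uu), whose cross gives 1/4 UU : 1/2 Uu : 1/4 uu; conditioning on being polled, Marcus is UU with probability 1/3, Uu with probability 2/3.
Summing over parental genotype combinations, P(offspring has genotype Uu) = 1/3·1 + 2/3·1/2 = 2/3.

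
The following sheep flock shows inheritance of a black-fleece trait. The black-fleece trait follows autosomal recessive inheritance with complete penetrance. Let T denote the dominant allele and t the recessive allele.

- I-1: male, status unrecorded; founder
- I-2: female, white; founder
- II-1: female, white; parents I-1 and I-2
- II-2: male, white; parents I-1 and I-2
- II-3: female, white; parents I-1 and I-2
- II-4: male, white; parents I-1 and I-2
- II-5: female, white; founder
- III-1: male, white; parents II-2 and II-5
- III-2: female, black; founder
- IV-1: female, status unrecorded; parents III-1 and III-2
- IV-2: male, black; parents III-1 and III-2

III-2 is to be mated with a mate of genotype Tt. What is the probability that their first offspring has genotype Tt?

III-2 is black, so III-2 is tt.
The cross gives 1/2 Tt : 1/2 tt, so P(offspring has genotype Tt) = 1/2.

1/2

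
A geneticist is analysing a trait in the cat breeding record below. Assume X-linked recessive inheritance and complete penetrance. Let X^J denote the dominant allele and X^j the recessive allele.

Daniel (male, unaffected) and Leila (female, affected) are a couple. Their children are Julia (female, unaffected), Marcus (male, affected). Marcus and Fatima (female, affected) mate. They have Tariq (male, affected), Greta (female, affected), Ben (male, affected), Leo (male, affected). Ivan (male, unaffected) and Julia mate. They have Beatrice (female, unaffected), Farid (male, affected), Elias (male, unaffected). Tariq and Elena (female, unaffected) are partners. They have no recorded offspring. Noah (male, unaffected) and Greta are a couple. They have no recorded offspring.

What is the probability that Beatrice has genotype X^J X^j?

Ivan is unaffected, so Ivan is X^J Y.
Julia is unaffected so carries J and received j from Leila (X^j X^j), so Julia is X^J X^j.
Their cross gives offspring ratios 1/2 X^J X^J : 1/2 X^J X^j. Conditioning on Beatrice being unaffected, P(X^J X^j) = 1/2 / 1 = 1/2.

1/2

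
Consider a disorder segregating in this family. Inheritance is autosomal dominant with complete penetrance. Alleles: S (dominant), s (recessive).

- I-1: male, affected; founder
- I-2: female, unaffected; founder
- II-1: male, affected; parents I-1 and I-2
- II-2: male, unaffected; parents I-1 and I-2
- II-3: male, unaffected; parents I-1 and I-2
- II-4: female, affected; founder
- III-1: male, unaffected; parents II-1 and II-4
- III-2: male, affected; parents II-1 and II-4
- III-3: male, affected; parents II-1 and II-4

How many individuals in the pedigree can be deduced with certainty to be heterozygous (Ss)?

3

Obligate heterozygotes: I-1 is affected so carries S and passed s to II-2 (ss), so I-1 is Ss; II-1 is affected so carries S and received s from I-2 (ss), so II-1 is Ss; II-4 is affected so carries S and passed s to III-1 (ss), so II-4 is Ss.
Every other individual is either homozygous by phenotype or has at least one consistent homozygous assignment, so the count is 3.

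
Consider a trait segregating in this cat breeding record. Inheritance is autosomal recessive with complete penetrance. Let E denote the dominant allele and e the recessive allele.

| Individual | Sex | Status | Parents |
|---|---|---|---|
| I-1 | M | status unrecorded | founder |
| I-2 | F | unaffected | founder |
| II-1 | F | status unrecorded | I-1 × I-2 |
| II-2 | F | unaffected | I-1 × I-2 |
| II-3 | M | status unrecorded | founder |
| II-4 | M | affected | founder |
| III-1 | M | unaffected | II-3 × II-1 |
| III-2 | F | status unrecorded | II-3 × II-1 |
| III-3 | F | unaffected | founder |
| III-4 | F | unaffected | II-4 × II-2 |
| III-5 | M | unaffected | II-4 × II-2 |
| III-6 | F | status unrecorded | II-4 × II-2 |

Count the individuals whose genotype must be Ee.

Obligate heterozygotes: III-4 is unaffected so carries E and received e from II-4 (ee), so III-4 is Ee; III-5 is unaffected so carries E and received e from II-4 (ee), so III-5 is Ee.
Every other individual is either homozygous by phenotype or has at least one consistent homozygous assignment, so the count is 2.

2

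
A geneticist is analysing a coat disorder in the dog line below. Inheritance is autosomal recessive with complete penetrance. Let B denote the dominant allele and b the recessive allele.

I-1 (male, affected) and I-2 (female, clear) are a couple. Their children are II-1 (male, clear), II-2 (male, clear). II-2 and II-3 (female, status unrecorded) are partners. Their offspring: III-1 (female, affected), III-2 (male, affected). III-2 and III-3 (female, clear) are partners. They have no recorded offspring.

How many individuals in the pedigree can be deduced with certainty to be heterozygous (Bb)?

Obligate heterozygotes: II-1 is clear so carries B and received b from I-1 (bb), so II-1 is Bb; II-2 is clear so carries B and received b from I-1 (bb), so II-2 is Bb.
Every other individual is either homozygous by phenotype or has at least one consistent homozygous assignment, so the count is 2.

2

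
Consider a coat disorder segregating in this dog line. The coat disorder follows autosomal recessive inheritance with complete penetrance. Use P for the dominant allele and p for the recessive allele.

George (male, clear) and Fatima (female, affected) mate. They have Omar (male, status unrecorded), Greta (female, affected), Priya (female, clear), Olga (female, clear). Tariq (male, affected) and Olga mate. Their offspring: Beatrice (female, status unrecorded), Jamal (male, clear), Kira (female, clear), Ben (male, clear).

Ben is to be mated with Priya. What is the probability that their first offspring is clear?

Ben is clear so carries P and received p from Tariq (pp), so Ben is Pp.
Priya is clear so carries P and received p from Fatima (pp), so Priya is Pp.
The cross gives 1/4 PP : 1/2 Pp : 1/4 pp, so P(offspring is clear) = 3/4.

3/4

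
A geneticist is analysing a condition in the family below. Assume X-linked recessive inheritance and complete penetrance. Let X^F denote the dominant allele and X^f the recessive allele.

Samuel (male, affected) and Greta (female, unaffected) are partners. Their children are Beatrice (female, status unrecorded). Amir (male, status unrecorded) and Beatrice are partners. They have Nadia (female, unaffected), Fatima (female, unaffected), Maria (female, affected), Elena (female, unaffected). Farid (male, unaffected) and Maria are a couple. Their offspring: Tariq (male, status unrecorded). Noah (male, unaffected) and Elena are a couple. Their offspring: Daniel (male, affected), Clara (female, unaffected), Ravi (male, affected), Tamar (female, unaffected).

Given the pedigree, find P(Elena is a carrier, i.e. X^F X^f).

1

Elena is unaffected so carries F and received f from Amir (X^f Y), so Elena is X^F X^f, giving P(X^F X^f) = 1.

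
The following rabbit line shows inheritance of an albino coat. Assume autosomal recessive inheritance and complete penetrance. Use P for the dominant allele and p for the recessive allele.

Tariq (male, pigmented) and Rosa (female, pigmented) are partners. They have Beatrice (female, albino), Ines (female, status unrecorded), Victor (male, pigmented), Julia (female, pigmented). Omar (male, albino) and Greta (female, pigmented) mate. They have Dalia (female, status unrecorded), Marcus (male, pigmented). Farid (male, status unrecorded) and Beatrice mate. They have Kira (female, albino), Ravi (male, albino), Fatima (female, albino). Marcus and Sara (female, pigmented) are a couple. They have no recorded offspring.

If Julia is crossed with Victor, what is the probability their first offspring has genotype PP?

4/9

Tariq is pigmented so carries P and passed p to Beatrice (pp), so Tariq is Pp.
Rosa is pigmented so carries P and passed p to Beatrice (pp), so Rosa is Pp.
Julia is a pigmented offspring of Tariq (Pp) × Rosa (Pp), whose cross gives 1/4 PP : 1/2 Pp : 1/4 pp; conditioning on being pigmented, Julia is PP with probability 1/3, Pp with probability 2/3.
Victor is a pigmented offspring of Tariq (Pp) × Rosa (Pp), whose cross gives 1/4 PP : 1/2 Pp : 1/4 pp; conditioning on being pigmented, Victor is PP with probability 1/3, Pp with probability 2/3.
Summing over parental genotype combinations, P(offspring has genotype PP) = 1/9·1 + 2/9·1/2 + 2/9·1/2 + 4/9·1/4 = 4/9.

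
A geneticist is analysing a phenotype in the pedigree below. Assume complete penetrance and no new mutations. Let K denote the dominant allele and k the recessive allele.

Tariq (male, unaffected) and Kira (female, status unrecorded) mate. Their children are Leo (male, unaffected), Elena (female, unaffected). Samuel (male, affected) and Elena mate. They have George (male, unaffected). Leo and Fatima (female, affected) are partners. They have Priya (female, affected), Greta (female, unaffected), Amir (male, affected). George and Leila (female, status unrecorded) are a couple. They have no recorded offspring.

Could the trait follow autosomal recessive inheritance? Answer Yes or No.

Yes

A consistent assignment under autosomal recessive exists: Tariq KK, Kira Kk, Leo Kk, Elena KK, Samuel kk, Fatima kk, George Kk, Leila KK, Priya kk, Greta Kk, Amir kk.
In this assignment every recorded phenotype matches its genotype and every non-founder's genotype is obtainable from its parents' genotypes, so the pedigree is consistent.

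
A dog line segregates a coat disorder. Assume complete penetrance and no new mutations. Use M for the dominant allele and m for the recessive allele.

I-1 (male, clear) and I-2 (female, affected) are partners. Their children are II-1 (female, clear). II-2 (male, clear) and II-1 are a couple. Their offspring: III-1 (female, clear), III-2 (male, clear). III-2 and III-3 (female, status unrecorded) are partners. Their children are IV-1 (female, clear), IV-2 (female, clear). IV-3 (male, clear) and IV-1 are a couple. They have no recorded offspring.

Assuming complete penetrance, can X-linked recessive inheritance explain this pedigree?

Yes

A consistent assignment under X-linked recessive exists: I-1 X^M Y, I-2 X^m X^m, II-1 X^M X^m, II-2 X^M Y, III-1 X^M X^M, III-2 X^M Y, III-3 X^M X^M, IV-1 X^M X^M, IV-2 X^M X^M, IV-3 X^M Y.
In this assignment every recorded phenotype matches its genotype and every non-founder's genotype is obtainable from its parents' genotypes, so the pedigree is consistent.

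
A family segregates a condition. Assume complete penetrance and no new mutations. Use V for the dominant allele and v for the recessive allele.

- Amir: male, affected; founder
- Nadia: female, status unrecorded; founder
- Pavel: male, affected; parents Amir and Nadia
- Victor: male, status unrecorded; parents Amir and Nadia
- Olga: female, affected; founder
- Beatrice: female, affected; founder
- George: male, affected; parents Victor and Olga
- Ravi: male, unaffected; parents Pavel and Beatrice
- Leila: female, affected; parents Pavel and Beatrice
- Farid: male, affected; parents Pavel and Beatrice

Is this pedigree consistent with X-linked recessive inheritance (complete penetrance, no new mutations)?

Under X-linked recessive, Ravi (unaffected, male) cannot arise from Pavel (affected) × Beatrice (affected).

No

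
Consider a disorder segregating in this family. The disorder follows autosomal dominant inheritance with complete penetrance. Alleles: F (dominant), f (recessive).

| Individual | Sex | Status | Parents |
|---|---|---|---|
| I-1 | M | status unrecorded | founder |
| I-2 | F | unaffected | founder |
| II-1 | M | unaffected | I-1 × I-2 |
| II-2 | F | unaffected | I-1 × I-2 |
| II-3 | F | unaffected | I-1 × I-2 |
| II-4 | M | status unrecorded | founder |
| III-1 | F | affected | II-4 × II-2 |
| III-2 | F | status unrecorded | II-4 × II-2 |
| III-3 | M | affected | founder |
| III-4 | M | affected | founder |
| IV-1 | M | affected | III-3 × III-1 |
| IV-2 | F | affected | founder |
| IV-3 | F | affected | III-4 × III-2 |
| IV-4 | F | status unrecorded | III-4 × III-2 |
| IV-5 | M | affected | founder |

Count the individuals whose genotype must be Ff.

Obligate heterozygotes: III-1 is affected so carries F and received f from II-2 (ff), so III-1 is Ff.
Every other individual is either homozygous by phenotype or has at least one consistent homozygous assignment, so the count is 1.

1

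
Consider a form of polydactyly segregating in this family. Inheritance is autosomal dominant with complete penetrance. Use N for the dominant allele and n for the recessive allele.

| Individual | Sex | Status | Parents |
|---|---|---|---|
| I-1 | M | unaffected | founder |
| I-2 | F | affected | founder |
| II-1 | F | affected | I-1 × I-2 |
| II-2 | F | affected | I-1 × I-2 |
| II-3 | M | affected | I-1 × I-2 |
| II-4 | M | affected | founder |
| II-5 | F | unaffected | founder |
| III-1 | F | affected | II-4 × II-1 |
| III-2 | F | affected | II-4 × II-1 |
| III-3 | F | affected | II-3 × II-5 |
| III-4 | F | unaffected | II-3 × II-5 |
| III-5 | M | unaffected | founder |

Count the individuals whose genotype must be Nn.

Obligate heterozygotes: II-1 is affected so carries N and received n from I-1 (nn), so II-1 is Nn; II-2 is affected so carries N and received n from I-1 (nn), so II-2 is Nn; II-3 is affected so carries N and received n from I-1 (nn), so II-3 is Nn; III-3 is affected so carries N and received n from II-5 (nn), so III-3 is Nn.
Every other individual is either homozygous by phenotype or has at least one consistent homozygous assignment, so the count is 4.

4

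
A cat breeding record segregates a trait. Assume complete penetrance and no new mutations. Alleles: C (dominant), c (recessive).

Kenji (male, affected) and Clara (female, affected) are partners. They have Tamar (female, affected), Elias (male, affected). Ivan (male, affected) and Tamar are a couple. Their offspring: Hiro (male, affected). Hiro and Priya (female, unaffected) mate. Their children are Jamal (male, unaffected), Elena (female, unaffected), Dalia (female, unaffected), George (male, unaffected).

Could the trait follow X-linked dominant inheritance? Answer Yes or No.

Under X-linked dominant, Elena (unaffected, female) cannot arise from Hiro (affected) × Priya (unaffected).

No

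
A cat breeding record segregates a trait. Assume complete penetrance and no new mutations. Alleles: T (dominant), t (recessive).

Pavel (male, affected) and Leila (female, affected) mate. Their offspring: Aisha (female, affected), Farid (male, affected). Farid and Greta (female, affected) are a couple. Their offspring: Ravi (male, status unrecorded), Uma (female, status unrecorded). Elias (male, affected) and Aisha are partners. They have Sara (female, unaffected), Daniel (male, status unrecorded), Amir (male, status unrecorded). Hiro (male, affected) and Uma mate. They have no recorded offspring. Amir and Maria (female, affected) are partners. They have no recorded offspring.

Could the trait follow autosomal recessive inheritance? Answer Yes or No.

Under autosomal recessive, Sara (unaffected, female) cannot arise from Elias (affected) × Aisha (affected).

No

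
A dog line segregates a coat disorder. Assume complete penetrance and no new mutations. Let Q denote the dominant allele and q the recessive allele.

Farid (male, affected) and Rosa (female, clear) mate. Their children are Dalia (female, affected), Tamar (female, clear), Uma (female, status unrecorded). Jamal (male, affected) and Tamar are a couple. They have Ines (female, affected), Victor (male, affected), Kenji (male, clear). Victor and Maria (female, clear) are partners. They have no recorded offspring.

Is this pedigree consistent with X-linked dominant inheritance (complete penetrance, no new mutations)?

Under X-linked dominant, Tamar (clear, female) cannot arise from Farid (affected) × Rosa (clear).

No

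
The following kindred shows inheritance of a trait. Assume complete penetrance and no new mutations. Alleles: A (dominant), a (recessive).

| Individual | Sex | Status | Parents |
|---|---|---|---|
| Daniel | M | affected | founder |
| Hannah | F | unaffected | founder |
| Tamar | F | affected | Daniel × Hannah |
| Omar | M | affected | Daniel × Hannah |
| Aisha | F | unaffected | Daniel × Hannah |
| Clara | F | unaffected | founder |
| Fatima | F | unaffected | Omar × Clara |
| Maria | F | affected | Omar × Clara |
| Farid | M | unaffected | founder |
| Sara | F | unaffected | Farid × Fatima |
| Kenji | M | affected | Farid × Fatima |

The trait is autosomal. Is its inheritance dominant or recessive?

recessive

Farid and Fatima are both unaffected yet have an affected child Kenji. Under dominance, an affected child requires at least one affected parent, so the trait cannot be dominant.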